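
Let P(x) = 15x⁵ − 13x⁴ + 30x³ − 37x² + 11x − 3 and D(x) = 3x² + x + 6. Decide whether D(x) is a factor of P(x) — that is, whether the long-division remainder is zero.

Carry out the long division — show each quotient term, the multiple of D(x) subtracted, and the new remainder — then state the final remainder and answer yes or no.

Step 1: lead(15x⁵ − 13x⁴ + 30x³ − 37x² + 11x − 3) ÷ lead(D) = 15x⁵ ÷ 3x² = 5x³. Subtract (5x³)·D = 15x⁵ + 5x⁴ + 30x³. Remainder: −18x⁴ − 37x² + 11x − 3.
Step 2: lead(−18x⁴ − 37x² + 11x − 3) ÷ lead(D) = −18x⁴ ÷ 3x² = −6x². Subtract (−6x²)·D = −18x⁴ − 6x³ − 36x². Remainder: 6x³ − x² + 11x − 3.
Step 3: lead(6x³ − x² + 11x − 3) ÷ lead(D) = 6x³ ÷ 3x² = 2x. Subtract (2x)·D = 6x³ + 2x² + 12x. Remainder: −3x² − x − 3.
Step 4: lead(−3x² − x − 3) ÷ lead(D) = −3x² ÷ 3x² = −1. Subtract (−1)·D = −3x² − x − 6. Remainder: 3.

R(x) = 3, so D(x) is not a factor of P(x). no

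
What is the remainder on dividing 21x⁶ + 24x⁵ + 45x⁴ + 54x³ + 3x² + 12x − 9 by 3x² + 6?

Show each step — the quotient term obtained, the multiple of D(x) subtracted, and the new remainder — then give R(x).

R(x) = −3

Step 1: lead(21x⁶ + 24x⁵ + 45x⁴ + 54x³ + 3x² + 12x − 9) ÷ lead(D) = 21x⁶ ÷ 3x² = 7x⁴. Subtract (7x⁴)·D = 21x⁶ + 42x⁴. Remainder: 24x⁵ + 3x⁴ + 54x³ + 3x² + 12x − 9.
Step 2: lead(24x⁵ + 3x⁴ + 54x³ + 3x² + 12x − 9) ÷ lead(D) = 24x⁵ ÷ 3x² = 8x³. Subtract (8x³)·D = 24x⁵ + 48x³. Remainder: 3x⁴ + 6x³ + 3x² + 12x − 9.
Step 3: lead(3x⁴ + 6x³ + 3x² + 12x − 9) ÷ lead(D) = 3x⁴ ÷ 3x² = x². Subtract (x²)·D = 3x⁴ + 6x². Remainder: 6x³ − 3x² + 12x − 9.
Step 4: lead(6x³ − 3x² + 12x − 9) ÷ lead(D) = 6x³ ÷ 3x² = 2x. Subtract (2x)·D = 6x³ + 12x. Remainder: −3x² − 9.
Step 5: lead(−3x² − 9) ÷ lead(D) = −3x² ÷ 3x² = −1. Subtract (−1)·D = −3x² − 6. Remainder: −3.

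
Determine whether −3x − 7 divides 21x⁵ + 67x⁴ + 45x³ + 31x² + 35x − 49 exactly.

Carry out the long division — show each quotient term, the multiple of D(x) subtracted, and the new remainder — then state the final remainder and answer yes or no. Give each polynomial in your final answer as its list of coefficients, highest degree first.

R = [0], so D(x) is a factor of P(x). yes

Step 1: lead(21x⁵ + 67x⁴ + 45x³ + 31x² + 35x − 49) ÷ lead(D) = 21x⁵ ÷ −3x = −7x⁴. Subtract (−7x⁴)·D = 21x⁵ + 49x⁴. Remainder: 18x⁴ + 45x³ + 31x² + 35x − 49.
Step 2: lead(18x⁴ + 45x³ + 31x² + 35x − 49) ÷ lead(D) = 18x⁴ ÷ −3x = −6x³. Subtract (−6x³)·D = 18x⁴ + 42x³. Remainder: 3x³ + 31x² + 35x − 49.
Step 3: lead(3x³ + 31x² + 35x − 49) ÷ lead(D) = 3x³ ÷ −3x = −x². Subtract (−x²)·D = 3x³ + 7x². Remainder: 24x² + 35x − 49.
Step 4: lead(24x² + 35x − 49) ÷ lead(D) = 24x² ÷ −3x = −8x. Subtract (−8x)·D = 24x² + 56x. Remainder: −21x − 49.
Step 5: lead(−21x − 49) ÷ lead(D) = −21x ÷ −3x = 7. Subtract (7)·D = −21x − 49. Remainder: 0.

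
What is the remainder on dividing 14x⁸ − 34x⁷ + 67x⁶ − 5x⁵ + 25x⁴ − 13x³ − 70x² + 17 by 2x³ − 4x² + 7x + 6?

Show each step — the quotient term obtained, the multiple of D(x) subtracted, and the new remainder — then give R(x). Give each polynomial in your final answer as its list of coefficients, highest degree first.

R = [5, -3, -1]

Step 1: lead(14x⁸ − 34x⁷ + 67x⁶ − 5x⁵ + 25x⁴ − 13x³ − 70x² + 17) ÷ lead(D) = 14x⁸ ÷ 2x³ = 7x⁵. Subtract (7x⁵)·D = 14x⁸ − 28x⁷ + 49x⁶ + 42x⁵. Remainder: −6x⁷ + 18x⁶ − 47x⁵ + 25x⁴ − 13x³ − 70x² + 17.
Step 2: lead(−6x⁷ + 18x⁶ − 47x⁵ + 25x⁴ − 13x³ − 70x² + 17) ÷ lead(D) = −6x⁷ ÷ 2x³ = −3x⁴. Subtract (−3x⁴)·D = −6x⁷ + 12x⁶ − 21x⁵ − 18x⁴. Remainder: 6x⁶ − 26x⁵ + 43x⁴ − 13x³ − 70x² + 17.
Step 3: lead(6x⁶ − 26x⁵ + 43x⁴ − 13x³ − 70x² + 17) ÷ lead(D) = 6x⁶ ÷ 2x³ = 3x³. Subtract (3x³)·D = 6x⁶ − 12x⁵ + 21x⁴ + 18x³. Remainder: −14x⁵ + 22x⁴ − 31x³ − 70x² + 17.
Step 4: lead(−14x⁵ + 22x⁴ − 31x³ − 70x² + 17) ÷ lead(D) = −14x⁵ ÷ 2x³ = −7x². Subtract (−7x²)·D = −14x⁵ + 28x⁴ − 49x³ − 42x². Remainder: −6x⁴ + 18x³ − 28x² + 17.
Step 5: lead(−6x⁴ + 18x³ − 28x² + 17) ÷ lead(D) = −6x⁴ ÷ 2x³ = −3x. Subtract (−3x)·D = −6x⁴ + 12x³ − 21x² − 18x. Remainder: 6x³ − 7x² + 18x + 17.
Step 6: lead(6x³ − 7x² + 18x + 17) ÷ lead(D) = 6x³ ÷ 2x³ = 3. Subtract (3)·D = 6x³ − 12x² + 21x + 18. Remainder: 5x² − 3x − 1.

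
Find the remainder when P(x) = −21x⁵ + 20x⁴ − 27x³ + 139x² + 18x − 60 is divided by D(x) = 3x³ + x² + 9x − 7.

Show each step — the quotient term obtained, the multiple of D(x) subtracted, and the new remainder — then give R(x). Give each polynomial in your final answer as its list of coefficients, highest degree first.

R = [3]

Step 1: lead(−21x⁵ + 20x⁴ − 27x³ + 139x² + 18x − 60) ÷ lead(D) = −21x⁵ ÷ 3x³ = −7x². Subtract (−7x²)·D = −21x⁵ − 7x⁴ − 63x³ + 49x². Remainder: 27x⁴ + 36x³ + 90x² + 18x − 60.
Step 2: lead(27x⁴ + 36x³ + 90x² + 18x − 60) ÷ lead(D) = 27x⁴ ÷ 3x³ = 9x. Subtract (9x)·D = 27x⁴ + 9x³ + 81x² − 63x. Remainder: 27x³ + 9x² + 81x − 60.
Step 3: lead(27x³ + 9x² + 81x − 60) ÷ lead(D) = 27x³ ÷ 3x³ = 9. Subtract (9)·D = 27x³ + 9x² + 81x − 63. Remainder: 3.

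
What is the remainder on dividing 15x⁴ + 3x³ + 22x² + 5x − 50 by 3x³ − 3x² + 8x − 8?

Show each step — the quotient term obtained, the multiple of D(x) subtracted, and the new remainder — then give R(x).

Step 1: lead(15x⁴ + 3x³ + 22x² + 5x − 50) ÷ lead(D) = 15x⁴ ÷ 3x³ = 5x. Subtract (5x)·D = 15x⁴ − 15x³ + 40x² − 40x. Remainder: 18x³ − 18x² + 45x − 50.
Step 2: lead(18x³ − 18x² + 45x − 50) ÷ lead(D) = 18x³ ÷ 3x³ = 6. Subtract (6)·D = 18x³ − 18x² + 48x − 48. Remainder: −3x − 2.

R(x) = −3x − 2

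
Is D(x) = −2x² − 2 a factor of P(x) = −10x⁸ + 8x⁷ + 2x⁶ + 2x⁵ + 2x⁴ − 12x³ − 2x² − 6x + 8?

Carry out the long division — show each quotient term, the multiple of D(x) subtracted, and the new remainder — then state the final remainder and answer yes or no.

Step 1: lead(−10x⁸ + 8x⁷ + 2x⁶ + 2x⁵ + 2x⁴ − 12x³ − 2x² − 6x + 8) ÷ lead(D) = −10x⁸ ÷ −2x² = 5x⁶. Subtract (5x⁶)·D = −10x⁸ − 10x⁶. Remainder: 8x⁷ + 12x⁶ + 2x⁵ + 2x⁴ − 12x³ − 2x² − 6x + 8.
Step 2: lead(8x⁷ + 12x⁶ + 2x⁵ + 2x⁴ − 12x³ − 2x² − 6x + 8) ÷ lead(D) = 8x⁷ ÷ −2x² = −4x⁵. Subtract (−4x⁵)·D = 8x⁷ + 8x⁵. Remainder: 12x⁶ − 6x⁵ + 2x⁴ − 12x³ − 2x² − 6x + 8.
Step 3: lead(12x⁶ − 6x⁵ + 2x⁴ − 12x³ − 2x² − 6x + 8) ÷ lead(D) = 12x⁶ ÷ −2x² = −6x⁴. Subtract (−6x⁴)·D = 12x⁶ + 12x⁴. Remainder: −6x⁵ − 10x⁴ − 12x³ − 2x² − 6x + 8.
Step 4: lead(−6x⁵ − 10x⁴ − 12x³ − 2x² − 6x + 8) ÷ lead(D) = −6x⁵ ÷ −2x² = 3x³. Subtract (3x³)·D = −6x⁵ − 6x³. Remainder: −10x⁴ − 6x³ − 2x² − 6x + 8.
Step 5: lead(−10x⁴ − 6x³ − 2x² − 6x + 8) ÷ lead(D) = −10x⁴ ÷ −2x² = 5x². Subtract (5x²)·D = −10x⁴ − 10x². Remainder: −6x³ + 8x² − 6x + 8.
Step 6: lead(−6x³ + 8x² − 6x + 8) ÷ lead(D) = −6x³ ÷ −2x² = 3x. Subtract (3x)·D = −6x³ − 6x. Remainder: 8x² + 8.
Step 7: lead(8x² + 8) ÷ lead(D) = 8x² ÷ −2x² = −4. Subtract (−4)·D = 8x² + 8. Remainder: 0.

R(x) = 0, so D(x) is a factor of P(x). yes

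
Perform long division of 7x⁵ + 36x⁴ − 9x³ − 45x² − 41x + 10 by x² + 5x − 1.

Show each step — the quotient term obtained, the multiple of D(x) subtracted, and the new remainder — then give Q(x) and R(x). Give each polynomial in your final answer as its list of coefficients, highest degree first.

Step 1: lead(7x⁵ + 36x⁴ − 9x³ − 45x² − 41x + 10) ÷ lead(D) = 7x⁵ ÷ x² = 7x³. Subtract (7x³)·D = 7x⁵ + 35x⁴ − 7x³. Remainder: x⁴ − 2x³ − 45x² − 41x + 10.
Step 2: lead(x⁴ − 2x³ − 45x² − 41x + 10) ÷ lead(D) = x⁴ ÷ x² = x². Subtract (x²)·D = x⁴ + 5x³ − x². Remainder: −7x³ − 44x² − 41x + 10.
Step 3: lead(−7x³ − 44x² − 41x + 10) ÷ lead(D) = −7x³ ÷ x² = −7x. Subtract (−7x)·D = −7x³ − 35x² + 7x. Remainder: −9x² − 48x + 10.
Step 4: lead(−9x² − 48x + 10) ÷ lead(D) = −9x² ÷ x² = −9. Subtract (−9)·D = −9x² − 45x + 9. Remainder: −3x + 1.

Q = [7, 1, -7, -9]; R = [-3, 1]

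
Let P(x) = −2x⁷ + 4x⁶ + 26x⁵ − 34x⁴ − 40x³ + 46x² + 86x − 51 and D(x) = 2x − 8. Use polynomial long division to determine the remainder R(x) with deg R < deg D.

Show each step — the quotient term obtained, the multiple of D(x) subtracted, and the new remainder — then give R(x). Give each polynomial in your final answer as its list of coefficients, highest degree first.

R = [5]

Step 1: lead(−2x⁷ + 4x⁶ + 26x⁵ − 34x⁴ − 40x³ + 46x² + 86x − 51) ÷ lead(D) = −2x⁷ ÷ 2x = −x⁶. Subtract (−x⁶)·D = −2x⁷ + 8x⁶. Remainder: −4x⁶ + 26x⁵ − 34x⁴ − 40x³ + 46x² + 86x − 51.
Step 2: lead(−4x⁶ + 26x⁵ − 34x⁴ − 40x³ + 46x² + 86x − 51) ÷ lead(D) = −4x⁶ ÷ 2x = −2x⁵. Subtract (−2x⁵)·D = −4x⁶ + 16x⁵. Remainder: 10x⁵ − 34x⁴ − 40x³ + 46x² + 86x − 51.
Step 3: lead(10x⁵ − 34x⁴ − 40x³ + 46x² + 86x − 51) ÷ lead(D) = 10x⁵ ÷ 2x = 5x⁴. Subtract (5x⁴)·D = 10x⁵ − 40x⁴. Remainder: 6x⁴ − 40x³ + 46x² + 86x − 51.
Step 4: lead(6x⁴ − 40x³ + 46x² + 86x − 51) ÷ lead(D) = 6x⁴ ÷ 2x = 3x³. Subtract (3x³)·D = 6x⁴ − 24x³. Remainder: −16x³ + 46x² + 86x − 51.
Step 5: lead(−16x³ + 46x² + 86x − 51) ÷ lead(D) = −16x³ ÷ 2x = −8x². Subtract (−8x²)·D = −16x³ + 64x². Remainder: −18x² + 86x − 51.
Step 6: lead(−18x² + 86x − 51) ÷ lead(D) = −18x² ÷ 2x = −9x. Subtract (−9x)·D = −18x² + 72x. Remainder: 14x − 51.
Step 7: lead(14x − 51) ÷ lead(D) = 14x ÷ 2x = 7. Subtract (7)·D = 14x − 56. Remainder: 5.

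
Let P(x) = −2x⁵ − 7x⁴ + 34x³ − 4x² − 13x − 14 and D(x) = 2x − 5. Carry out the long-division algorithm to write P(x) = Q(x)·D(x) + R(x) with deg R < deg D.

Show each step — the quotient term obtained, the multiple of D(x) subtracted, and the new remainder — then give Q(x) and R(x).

Step 1: lead(−2x⁵ − 7x⁴ + 34x³ − 4x² − 13x − 14) ÷ lead(D) = −2x⁵ ÷ 2x = −x⁴. Subtract (−x⁴)·D = −2x⁵ + 5x⁴. Remainder: −12x⁴ + 34x³ − 4x² − 13x − 14.
Step 2: lead(−12x⁴ + 34x³ − 4x² − 13x − 14) ÷ lead(D) = −12x⁴ ÷ 2x = −6x³. Subtract (−6x³)·D = −12x⁴ + 30x³. Remainder: 4x³ − 4x² − 13x − 14.
Step 3: lead(4x³ − 4x² − 13x − 14) ÷ lead(D) = 4x³ ÷ 2x = 2x². Subtract (2x²)·D = 4x³ − 10x². Remainder: 6x² − 13x − 14.
Step 4: lead(6x² − 13x − 14) ÷ lead(D) = 6x² ÷ 2x = 3x. Subtract (3x)·D = 6x² − 15x. Remainder: 2x − 14.
Step 5: lead(2x − 14) ÷ lead(D) = 2x ÷ 2x = 1. Subtract (1)·D = 2x − 5. Remainder: −9.

Q(x) = −x⁴ − 6x³ + 2x² + 3x + 1; R(x) = −9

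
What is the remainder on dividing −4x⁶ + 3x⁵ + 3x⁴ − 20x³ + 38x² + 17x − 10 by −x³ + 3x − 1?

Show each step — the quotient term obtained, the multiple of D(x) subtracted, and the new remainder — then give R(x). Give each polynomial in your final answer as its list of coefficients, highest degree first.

Step 1: lead(−4x⁶ + 3x⁵ + 3x⁴ − 20x³ + 38x² + 17x − 10) ÷ lead(D) = −4x⁶ ÷ −x³ = 4x³. Subtract (4x³)·D = −4x⁶ + 12x⁴ − 4x³. Remainder: 3x⁵ − 9x⁴ − 16x³ + 38x² + 17x − 10.
Step 2: lead(3x⁵ − 9x⁴ − 16x³ + 38x² + 17x − 10) ÷ lead(D) = 3x⁵ ÷ −x³ = −3x². Subtract (−3x²)·D = 3x⁵ − 9x³ + 3x². Remainder: −9x⁴ − 7x³ + 35x² + 17x − 10.
Step 3: lead(−9x⁴ − 7x³ + 35x² + 17x − 10) ÷ lead(D) = −9x⁴ ÷ −x³ = 9x. Subtract (9x)·D = −9x⁴ + 27x² − 9x. Remainder: −7x³ + 8x² + 26x − 10.
Step 4: lead(−7x³ + 8x² + 26x − 10) ÷ lead(D) = −7x³ ÷ −x³ = 7. Subtract (7)·D = −7x³ + 21x − 7. Remainder: 8x² + 5x − 3.

R = [8, 5, -3]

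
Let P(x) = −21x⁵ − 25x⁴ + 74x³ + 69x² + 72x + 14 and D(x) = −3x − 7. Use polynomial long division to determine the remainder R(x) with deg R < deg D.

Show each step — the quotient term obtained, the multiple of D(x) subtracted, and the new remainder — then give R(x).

R(x) = −7

Step 1: lead(−21x⁵ − 25x⁴ + 74x³ + 69x² + 72x + 14) ÷ lead(D) = −21x⁵ ÷ −3x = 7x⁴. Subtract (7x⁴)·D = −21x⁵ − 49x⁴. Remainder: 24x⁴ + 74x³ + 69x² + 72x + 14.
Step 2: lead(24x⁴ + 74x³ + 69x² + 72x + 14) ÷ lead(D) = 24x⁴ ÷ −3x = −8x³. Subtract (−8x³)·D = 24x⁴ + 56x³. Remainder: 18x³ + 69x² + 72x + 14.
Step 3: lead(18x³ + 69x² + 72x + 14) ÷ lead(D) = 18x³ ÷ −3x = −6x². Subtract (−6x²)·D = 18x³ + 42x². Remainder: 27x² + 72x + 14.
Step 4: lead(27x² + 72x + 14) ÷ lead(D) = 27x² ÷ −3x = −9x. Subtract (−9x)·D = 27x² + 63x. Remainder: 9x + 14.
Step 5: lead(9x + 14) ÷ lead(D) = 9x ÷ −3x = −3. Subtract (−3)·D = 9x + 21. Remainder: −7.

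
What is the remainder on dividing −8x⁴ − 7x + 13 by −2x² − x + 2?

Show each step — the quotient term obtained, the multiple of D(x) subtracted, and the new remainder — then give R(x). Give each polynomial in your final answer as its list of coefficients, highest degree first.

R = [2, 3]

Step 1: lead(−8x⁴ − 7x + 13) ÷ lead(D) = −8x⁴ ÷ −2x² = 4x². Subtract (4x²)·D = −8x⁴ − 4x³ + 8x². Remainder: 4x³ − 8x² − 7x + 13.
Step 2: lead(4x³ − 8x² − 7x + 13) ÷ lead(D) = 4x³ ÷ −2x² = −2x. Subtract (−2x)·D = 4x³ + 2x² − 4x. Remainder: −10x² − 3x + 13.
Step 3: lead(−10x² − 3x + 13) ÷ lead(D) = −10x² ÷ −2x² = 5. Subtract (5)·D = −10x² − 5x + 10. Remainder: 2x + 3.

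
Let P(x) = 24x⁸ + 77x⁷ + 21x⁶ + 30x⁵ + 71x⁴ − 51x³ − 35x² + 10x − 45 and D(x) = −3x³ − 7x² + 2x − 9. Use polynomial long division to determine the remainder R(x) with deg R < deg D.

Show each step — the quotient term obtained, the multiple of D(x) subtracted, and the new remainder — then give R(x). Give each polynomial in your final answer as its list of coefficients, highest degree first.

R = [0]

Step 1: lead(24x⁸ + 77x⁷ + 21x⁶ + 30x⁵ + 71x⁴ − 51x³ − 35x² + 10x − 45) ÷ lead(D) = 24x⁸ ÷ −3x³ = −8x⁵. Subtract (−8x⁵)·D = 24x⁸ + 56x⁷ − 16x⁶ + 72x⁵. Remainder: 21x⁷ + 37x⁶ − 42x⁵ + 71x⁴ − 51x³ − 35x² + 10x − 45.
Step 2: lead(21x⁷ + 37x⁶ − 42x⁵ + 71x⁴ − 51x³ − 35x² + 10x − 45) ÷ lead(D) = 21x⁷ ÷ −3x³ = −7x⁴. Subtract (−7x⁴)·D = 21x⁷ + 49x⁶ − 14x⁵ + 63x⁴. Remainder: −12x⁶ − 28x⁵ + 8x⁴ − 51x³ − 35x² + 10x − 45.
Step 3: lead(−12x⁶ − 28x⁵ + 8x⁴ − 51x³ − 35x² + 10x − 45) ÷ lead(D) = −12x⁶ ÷ −3x³ = 4x³. Subtract (4x³)·D = −12x⁶ − 28x⁵ + 8x⁴ − 36x³. Remainder: −15x³ − 35x² + 10x − 45.
Step 4: lead(−15x³ − 35x² + 10x − 45) ÷ lead(D) = −15x³ ÷ −3x³ = 5. Subtract (5)·D = −15x³ − 35x² + 10x − 45. Remainder: 0.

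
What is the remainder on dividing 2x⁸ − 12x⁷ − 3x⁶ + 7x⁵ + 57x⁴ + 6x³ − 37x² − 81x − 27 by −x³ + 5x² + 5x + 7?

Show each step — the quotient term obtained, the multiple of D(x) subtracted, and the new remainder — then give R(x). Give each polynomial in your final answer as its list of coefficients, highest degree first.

R = [8]

Step 1: lead(2x⁸ − 12x⁷ − 3x⁶ + 7x⁵ + 57x⁴ + 6x³ − 37x² − 81x − 27) ÷ lead(D) = 2x⁸ ÷ −x³ = −2x⁵. Subtract (−2x⁵)·D = 2x⁸ − 10x⁷ − 10x⁶ − 14x⁵. Remainder: −2x⁷ + 7x⁶ + 21x⁵ + 57x⁴ + 6x³ − 37x² − 81x − 27.
Step 2: lead(−2x⁷ + 7x⁶ + 21x⁵ + 57x⁴ + 6x³ − 37x² − 81x − 27) ÷ lead(D) = −2x⁷ ÷ −x³ = 2x⁴. Subtract (2x⁴)·D = −2x⁷ + 10x⁶ + 10x⁵ + 14x⁴. Remainder: −3x⁶ + 11x⁵ + 43x⁴ + 6x³ − 37x² − 81x − 27.
Step 3: lead(−3x⁶ + 11x⁵ + 43x⁴ + 6x³ − 37x² − 81x − 27) ÷ lead(D) = −3x⁶ ÷ −x³ = 3x³. Subtract (3x³)·D = −3x⁶ + 15x⁵ + 15x⁴ + 21x³. Remainder: −4x⁵ + 28x⁴ − 15x³ − 37x² − 81x − 27.
Step 4: lead(−4x⁵ + 28x⁴ − 15x³ − 37x² − 81x − 27) ÷ lead(D) = −4x⁵ ÷ −x³ = 4x². Subtract (4x²)·D = −4x⁵ + 20x⁴ + 20x³ + 28x². Remainder: 8x⁴ − 35x³ − 65x² − 81x − 27.
Step 5: lead(8x⁴ − 35x³ − 65x² − 81x − 27) ÷ lead(D) = 8x⁴ ÷ −x³ = −8x. Subtract (−8x)·D = 8x⁴ − 40x³ − 40x² − 56x. Remainder: 5x³ − 25x² − 25x − 27.
Step 6: lead(5x³ − 25x² − 25x − 27) ÷ lead(D) = 5x³ ÷ −x³ = −5. Subtract (−5)·D = 5x³ − 25x² − 25x − 35. Remainder: 8.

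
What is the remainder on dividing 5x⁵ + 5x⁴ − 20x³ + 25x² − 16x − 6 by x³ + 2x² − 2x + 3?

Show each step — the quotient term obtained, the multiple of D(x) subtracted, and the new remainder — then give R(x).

R(x) = −x − 6

Step 1: lead(5x⁵ + 5x⁴ − 20x³ + 25x² − 16x − 6) ÷ lead(D) = 5x⁵ ÷ x³ = 5x². Subtract (5x²)·D = 5x⁵ + 10x⁴ − 10x³ + 15x². Remainder: −5x⁴ − 10x³ + 10x² − 16x − 6.
Step 2: lead(−5x⁴ − 10x³ + 10x² − 16x − 6) ÷ lead(D) = −5x⁴ ÷ x³ = −5x. Subtract (−5x)·D = −5x⁴ − 10x³ + 10x² − 15x. Remainder: −x − 6.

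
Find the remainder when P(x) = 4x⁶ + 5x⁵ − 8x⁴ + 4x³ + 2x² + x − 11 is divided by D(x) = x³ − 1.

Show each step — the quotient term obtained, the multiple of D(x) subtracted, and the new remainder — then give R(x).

Step 1: lead(4x⁶ + 5x⁵ − 8x⁴ + 4x³ + 2x² + x − 11) ÷ lead(D) = 4x⁶ ÷ x³ = 4x³. Subtract (4x³)·D = 4x⁶ − 4x³. Remainder: 5x⁵ − 8x⁴ + 8x³ + 2x² + x − 11.
Step 2: lead(5x⁵ − 8x⁴ + 8x³ + 2x² + x − 11) ÷ lead(D) = 5x⁵ ÷ x³ = 5x². Subtract (5x²)·D = 5x⁵ − 5x². Remainder: −8x⁴ + 8x³ + 7x² + x − 11.
Step 3: lead(−8x⁴ + 8x³ + 7x² + x − 11) ÷ lead(D) = −8x⁴ ÷ x³ = −8x. Subtract (−8x)·D = −8x⁴ + 8x. Remainder: 8x³ + 7x² − 7x − 11.
Step 4: lead(8x³ + 7x² − 7x − 11) ÷ lead(D) = 8x³ ÷ x³ = 8. Subtract (8)·D = 8x³ − 8. Remainder: 7x² − 7x − 3.

R(x) = 7x² − 7x − 3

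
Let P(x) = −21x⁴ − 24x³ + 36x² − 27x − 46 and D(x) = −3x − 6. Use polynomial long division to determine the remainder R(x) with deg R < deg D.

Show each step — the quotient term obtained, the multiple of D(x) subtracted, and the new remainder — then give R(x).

Step 1: lead(−21x⁴ − 24x³ + 36x² − 27x − 46) ÷ lead(D) = −21x⁴ ÷ −3x = 7x³. Subtract (7x³)·D = −21x⁴ − 42x³. Remainder: 18x³ + 36x² − 27x − 46.
Step 2: lead(18x³ + 36x² − 27x − 46) ÷ lead(D) = 18x³ ÷ −3x = −6x². Subtract (−6x²)·D = 18x³ + 36x². Remainder: −27x − 46.
Step 3: lead(−27x − 46) ÷ lead(D) = −27x ÷ −3x = 9. Subtract (9)·D = −27x − 54. Remainder: 8.

R(x) = 8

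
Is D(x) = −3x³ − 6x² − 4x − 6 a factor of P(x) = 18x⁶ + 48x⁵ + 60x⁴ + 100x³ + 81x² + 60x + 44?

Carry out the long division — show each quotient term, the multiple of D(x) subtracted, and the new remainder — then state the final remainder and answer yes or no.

Step 1: lead(18x⁶ + 48x⁵ + 60x⁴ + 100x³ + 81x² + 60x + 44) ÷ lead(D) = 18x⁶ ÷ −3x³ = −6x³. Subtract (−6x³)·D = 18x⁶ + 36x⁵ + 24x⁴ + 36x³. Remainder: 12x⁵ + 36x⁴ + 64x³ + 81x² + 60x + 44.
Step 2: lead(12x⁵ + 36x⁴ + 64x³ + 81x² + 60x + 44) ÷ lead(D) = 12x⁵ ÷ −3x³ = −4x². Subtract (−4x²)·D = 12x⁵ + 24x⁴ + 16x³ + 24x². Remainder: 12x⁴ + 48x³ + 57x² + 60x + 44.
Step 3: lead(12x⁴ + 48x³ + 57x² + 60x + 44) ÷ lead(D) = 12x⁴ ÷ −3x³ = −4x. Subtract (−4x)·D = 12x⁴ + 24x³ + 16x² + 24x. Remainder: 24x³ + 41x² + 36x + 44.
Step 4: lead(24x³ + 41x² + 36x + 44) ÷ lead(D) = 24x³ ÷ −3x³ = −8. Subtract (−8)·D = 24x³ + 48x² + 32x + 48. Remainder: −7x² + 4x − 4.

R(x) = −7x² + 4x − 4, so D(x) is not a factor of P(x). no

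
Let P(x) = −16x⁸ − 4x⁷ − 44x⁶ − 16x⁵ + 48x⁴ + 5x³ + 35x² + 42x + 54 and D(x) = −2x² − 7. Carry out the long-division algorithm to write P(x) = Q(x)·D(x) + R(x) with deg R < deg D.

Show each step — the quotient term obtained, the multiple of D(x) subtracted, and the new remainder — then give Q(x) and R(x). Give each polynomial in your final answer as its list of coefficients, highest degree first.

Q = [8, 2, -6, 1, -3, -6, -7]; R = [5]

Step 1: lead(−16x⁸ − 4x⁷ − 44x⁶ − 16x⁵ + 48x⁴ + 5x³ + 35x² + 42x + 54) ÷ lead(D) = −16x⁸ ÷ −2x² = 8x⁶. Subtract (8x⁶)·D = −16x⁸ − 56x⁶. Remainder: −4x⁷ + 12x⁶ − 16x⁵ + 48x⁴ + 5x³ + 35x² + 42x + 54.
Step 2: lead(−4x⁷ + 12x⁶ − 16x⁵ + 48x⁴ + 5x³ + 35x² + 42x + 54) ÷ lead(D) = −4x⁷ ÷ −2x² = 2x⁵. Subtract (2x⁵)·D = −4x⁷ − 14x⁵. Remainder: 12x⁶ − 2x⁵ + 48x⁴ + 5x³ + 35x² + 42x + 54.
Step 3: lead(12x⁶ − 2x⁵ + 48x⁴ + 5x³ + 35x² + 42x + 54) ÷ lead(D) = 12x⁶ ÷ −2x² = −6x⁴. Subtract (−6x⁴)·D = 12x⁶ + 42x⁴. Remainder: −2x⁵ + 6x⁴ + 5x³ + 35x² + 42x + 54.
Step 4: lead(−2x⁵ + 6x⁴ + 5x³ + 35x² + 42x + 54) ÷ lead(D) = −2x⁵ ÷ −2x² = x³. Subtract (x³)·D = −2x⁵ − 7x³. Remainder: 6x⁴ + 12x³ + 35x² + 42x + 54.
Step 5: lead(6x⁴ + 12x³ + 35x² + 42x + 54) ÷ lead(D) = 6x⁴ ÷ −2x² = −3x². Subtract (−3x²)·D = 6x⁴ + 21x². Remainder: 12x³ + 14x² + 42x + 54.
Step 6: lead(12x³ + 14x² + 42x + 54) ÷ lead(D) = 12x³ ÷ −2x² = −6x. Subtract (−6x)·D = 12x³ + 42x. Remainder: 14x² + 54.
Step 7: lead(14x² + 54) ÷ lead(D) = 14x² ÷ −2x² = −7. Subtract (−7)·D = 14x² + 49. Remainder: 5.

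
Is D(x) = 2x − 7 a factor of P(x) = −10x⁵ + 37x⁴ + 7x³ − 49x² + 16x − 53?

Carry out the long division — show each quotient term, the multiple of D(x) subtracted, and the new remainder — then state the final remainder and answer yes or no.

Step 1: lead(−10x⁵ + 37x⁴ + 7x³ − 49x² + 16x − 53) ÷ lead(D) = −10x⁵ ÷ 2x = −5x⁴. Subtract (−5x⁴)·D = −10x⁵ + 35x⁴. Remainder: 2x⁴ + 7x³ − 49x² + 16x − 53.
Step 2: lead(2x⁴ + 7x³ − 49x² + 16x − 53) ÷ lead(D) = 2x⁴ ÷ 2x = x³. Subtract (x³)·D = 2x⁴ − 7x³. Remainder: 14x³ − 49x² + 16x − 53.
Step 3: lead(14x³ − 49x² + 16x − 53) ÷ lead(D) = 14x³ ÷ 2x = 7x². Subtract (7x²)·D = 14x³ − 49x². Remainder: 16x − 53.
Step 4: lead(16x − 53) ÷ lead(D) = 16x ÷ 2x = 8. Subtract (8)·D = 16x − 56. Remainder: 3.

R(x) = 3, so D(x) is not a factor of P(x). no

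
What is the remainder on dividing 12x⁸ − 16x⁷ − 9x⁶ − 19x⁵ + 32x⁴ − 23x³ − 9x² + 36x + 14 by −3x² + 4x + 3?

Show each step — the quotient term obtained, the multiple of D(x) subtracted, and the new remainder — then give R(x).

R(x) = −6x − 4

Step 1: lead(12x⁸ − 16x⁷ − 9x⁶ − 19x⁵ + 32x⁴ − 23x³ − 9x² + 36x + 14) ÷ lead(D) = 12x⁸ ÷ −3x² = −4x⁶. Subtract (−4x⁶)·D = 12x⁸ − 16x⁷ − 12x⁶. Remainder: 3x⁶ − 19x⁵ + 32x⁴ − 23x³ − 9x² + 36x + 14.
Step 2: lead(3x⁶ − 19x⁵ + 32x⁴ − 23x³ − 9x² + 36x + 14) ÷ lead(D) = 3x⁶ ÷ −3x² = −x⁴. Subtract (−x⁴)·D = 3x⁶ − 4x⁵ − 3x⁴. Remainder: −15x⁵ + 35x⁴ − 23x³ − 9x² + 36x + 14.
Step 3: lead(−15x⁵ + 35x⁴ − 23x³ − 9x² + 36x + 14) ÷ lead(D) = −15x⁵ ÷ −3x² = 5x³. Subtract (5x³)·D = −15x⁵ + 20x⁴ + 15x³. Remainder: 15x⁴ − 38x³ − 9x² + 36x + 14.
Step 4: lead(15x⁴ − 38x³ − 9x² + 36x + 14) ÷ lead(D) = 15x⁴ ÷ −3x² = −5x². Subtract (−5x²)·D = 15x⁴ − 20x³ − 15x². Remainder: −18x³ + 6x² + 36x + 14.
Step 5: lead(−18x³ + 6x² + 36x + 14) ÷ lead(D) = −18x³ ÷ −3x² = 6x. Subtract (6x)·D = −18x³ + 24x² + 18x. Remainder: −18x² + 18x + 14.
Step 6: lead(−18x² + 18x + 14) ÷ lead(D) = −18x² ÷ −3x² = 6. Subtract (6)·D = −18x² + 24x + 18. Remainder: −6x − 4.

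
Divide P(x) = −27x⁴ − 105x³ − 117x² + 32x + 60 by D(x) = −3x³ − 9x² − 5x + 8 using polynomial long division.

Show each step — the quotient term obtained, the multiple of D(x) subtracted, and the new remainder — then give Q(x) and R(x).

Q(x) = 9x + 8; R(x) = −4

Step 1: lead(−27x⁴ − 105x³ − 117x² + 32x + 60) ÷ lead(D) = −27x⁴ ÷ −3x³ = 9x. Subtract (9x)·D = −27x⁴ − 81x³ − 45x² + 72x. Remainder: −24x³ − 72x² − 40x + 60.
Step 2: lead(−24x³ − 72x² − 40x + 60) ÷ lead(D) = −24x³ ÷ −3x³ = 8. Subtract (8)·D = −24x³ − 72x² − 40x + 64. Remainder: −4.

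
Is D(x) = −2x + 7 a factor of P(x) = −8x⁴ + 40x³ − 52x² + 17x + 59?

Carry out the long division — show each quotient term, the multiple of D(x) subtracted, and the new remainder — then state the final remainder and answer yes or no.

R(x) = −4, so D(x) is not a factor of P(x). no

Step 1: lead(−8x⁴ + 40x³ − 52x² + 17x + 59) ÷ lead(D) = −8x⁴ ÷ −2x = 4x³. Subtract (4x³)·D = −8x⁴ + 28x³. Remainder: 12x³ − 52x² + 17x + 59.
Step 2: lead(12x³ − 52x² + 17x + 59) ÷ lead(D) = 12x³ ÷ −2x = −6x². Subtract (−6x²)·D = 12x³ − 42x². Remainder: −10x² + 17x + 59.
Step 3: lead(−10x² + 17x + 59) ÷ lead(D) = −10x² ÷ −2x = 5x. Subtract (5x)·D = −10x² + 35x. Remainder: −18x + 59.
Step 4: lead(−18x + 59) ÷ lead(D) = −18x ÷ −2x = 9. Subtract (9)·D = −18x + 63. Remainder: −4.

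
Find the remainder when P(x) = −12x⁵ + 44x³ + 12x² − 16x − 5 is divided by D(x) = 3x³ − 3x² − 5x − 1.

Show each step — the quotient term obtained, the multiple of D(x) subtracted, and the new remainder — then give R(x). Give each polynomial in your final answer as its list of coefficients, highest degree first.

Step 1: lead(−12x⁵ + 44x³ + 12x² − 16x − 5) ÷ lead(D) = −12x⁵ ÷ 3x³ = −4x². Subtract (−4x²)·D = −12x⁵ + 12x⁴ + 20x³ + 4x². Remainder: −12x⁴ + 24x³ + 8x² − 16x − 5.
Step 2: lead(−12x⁴ + 24x³ + 8x² − 16x − 5) ÷ lead(D) = −12x⁴ ÷ 3x³ = −4x. Subtract (−4x)·D = −12x⁴ + 12x³ + 20x² + 4x. Remainder: 12x³ − 12x² − 20x − 5.
Step 3: lead(12x³ − 12x² − 20x − 5) ÷ lead(D) = 12x³ ÷ 3x³ = 4. Subtract (4)·D = 12x³ − 12x² − 20x − 4. Remainder: −1.

R = [-1]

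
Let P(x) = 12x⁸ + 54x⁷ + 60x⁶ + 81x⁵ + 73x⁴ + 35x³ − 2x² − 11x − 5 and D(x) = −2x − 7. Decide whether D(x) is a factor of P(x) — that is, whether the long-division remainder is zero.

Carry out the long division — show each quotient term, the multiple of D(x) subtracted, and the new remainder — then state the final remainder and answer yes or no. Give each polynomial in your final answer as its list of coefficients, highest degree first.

R = [9], so D(x) is not a factor of P(x). no

Step 1: lead(12x⁸ + 54x⁷ + 60x⁶ + 81x⁵ + 73x⁴ + 35x³ − 2x² − 11x − 5) ÷ lead(D) = 12x⁸ ÷ −2x = −6x⁷. Subtract (−6x⁷)·D = 12x⁸ + 42x⁷. Remainder: 12x⁷ + 60x⁶ + 81x⁵ + 73x⁴ + 35x³ − 2x² − 11x − 5.
Step 2: lead(12x⁷ + 60x⁶ + 81x⁵ + 73x⁴ + 35x³ − 2x² − 11x − 5) ÷ lead(D) = 12x⁷ ÷ −2x = −6x⁶. Subtract (−6x⁶)·D = 12x⁷ + 42x⁶. Remainder: 18x⁶ + 81x⁵ + 73x⁴ + 35x³ − 2x² − 11x − 5.
Step 3: lead(18x⁶ + 81x⁵ + 73x⁴ + 35x³ − 2x² − 11x − 5) ÷ lead(D) = 18x⁶ ÷ −2x = −9x⁵. Subtract (−9x⁵)·D = 18x⁶ + 63x⁵. Remainder: 18x⁵ + 73x⁴ + 35x³ − 2x² − 11x − 5.
Step 4: lead(18x⁵ + 73x⁴ + 35x³ − 2x² − 11x − 5) ÷ lead(D) = 18x⁵ ÷ −2x = −9x⁴. Subtract (−9x⁴)·D = 18x⁵ + 63x⁴. Remainder: 10x⁴ + 35x³ − 2x² − 11x − 5.
Step 5: lead(10x⁴ + 35x³ − 2x² − 11x − 5) ÷ lead(D) = 10x⁴ ÷ −2x = −5x³. Subtract (−5x³)·D = 10x⁴ + 35x³. Remainder: −2x² − 11x − 5.
Step 6: lead(−2x² − 11x − 5) ÷ lead(D) = −2x² ÷ −2x = x. Subtract (x)·D = −2x² − 7x. Remainder: −4x − 5.
Step 7: lead(−4x − 5) ÷ lead(D) = −4x ÷ −2x = 2. Subtract (2)·D = −4x − 14. Remainder: 9.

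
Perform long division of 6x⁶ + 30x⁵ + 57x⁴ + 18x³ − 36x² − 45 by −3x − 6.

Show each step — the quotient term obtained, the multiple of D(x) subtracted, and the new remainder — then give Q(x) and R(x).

Q(x) = −2x⁵ − 6x⁴ − 7x³ + 8x² − 4x + 8; R(x) = 3

Step 1: lead(6x⁶ + 30x⁵ + 57x⁴ + 18x³ − 36x² − 45) ÷ lead(D) = 6x⁶ ÷ −3x = −2x⁵. Subtract (−2x⁵)·D = 6x⁶ + 12x⁵. Remainder: 18x⁵ + 57x⁴ + 18x³ − 36x² − 45.
Step 2: lead(18x⁵ + 57x⁴ + 18x³ − 36x² − 45) ÷ lead(D) = 18x⁵ ÷ −3x = −6x⁴. Subtract (−6x⁴)·D = 18x⁵ + 36x⁴. Remainder: 21x⁴ + 18x³ − 36x² − 45.
Step 3: lead(21x⁴ + 18x³ − 36x² − 45) ÷ lead(D) = 21x⁴ ÷ −3x = −7x³. Subtract (−7x³)·D = 21x⁴ + 42x³. Remainder: −24x³ − 36x² − 45.
Step 4: lead(−24x³ − 36x² − 45) ÷ lead(D) = −24x³ ÷ −3x = 8x². Subtract (8x²)·D = −24x³ − 48x². Remainder: 12x² − 45.
Step 5: lead(12x² − 45) ÷ lead(D) = 12x² ÷ −3x = −4x. Subtract (−4x)·D = 12x² + 24x. Remainder: −24x − 45.
Step 6: lead(−24x − 45) ÷ lead(D) = −24x ÷ −3x = 8. Subtract (8)·D = −24x − 48. Remainder: 3.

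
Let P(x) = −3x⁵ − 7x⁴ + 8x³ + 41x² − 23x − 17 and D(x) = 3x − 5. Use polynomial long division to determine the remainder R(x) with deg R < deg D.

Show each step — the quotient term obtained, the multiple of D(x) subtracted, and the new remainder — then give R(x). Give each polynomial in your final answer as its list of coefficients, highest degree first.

R = [3]

Step 1: lead(−3x⁵ − 7x⁴ + 8x³ + 41x² − 23x − 17) ÷ lead(D) = −3x⁵ ÷ 3x = −x⁴. Subtract (−x⁴)·D = −3x⁵ + 5x⁴. Remainder: −12x⁴ + 8x³ + 41x² − 23x − 17.
Step 2: lead(−12x⁴ + 8x³ + 41x² − 23x − 17) ÷ lead(D) = −12x⁴ ÷ 3x = −4x³. Subtract (−4x³)·D = −12x⁴ + 20x³. Remainder: −12x³ + 41x² − 23x − 17.
Step 3: lead(−12x³ + 41x² − 23x − 17) ÷ lead(D) = −12x³ ÷ 3x = −4x². Subtract (−4x²)·D = −12x³ + 20x². Remainder: 21x² − 23x − 17.
Step 4: lead(21x² − 23x − 17) ÷ lead(D) = 21x² ÷ 3x = 7x. Subtract (7x)·D = 21x² − 35x. Remainder: 12x − 17.
Step 5: lead(12x − 17) ÷ lead(D) = 12x ÷ 3x = 4. Subtract (4)·D = 12x − 20. Remainder: 3.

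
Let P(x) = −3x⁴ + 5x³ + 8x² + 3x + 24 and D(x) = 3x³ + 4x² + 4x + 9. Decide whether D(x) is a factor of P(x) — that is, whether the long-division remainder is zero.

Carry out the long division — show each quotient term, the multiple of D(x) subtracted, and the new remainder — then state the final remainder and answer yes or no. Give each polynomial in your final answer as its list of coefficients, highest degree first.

R = [-3], so D(x) is not a factor of P(x). no

Step 1: lead(−3x⁴ + 5x³ + 8x² + 3x + 24) ÷ lead(D) = −3x⁴ ÷ 3x³ = −x. Subtract (−x)·D = −3x⁴ − 4x³ − 4x² − 9x. Remainder: 9x³ + 12x² + 12x + 24.
Step 2: lead(9x³ + 12x² + 12x + 24) ÷ lead(D) = 9x³ ÷ 3x³ = 3. Subtract (3)·D = 9x³ + 12x² + 12x + 27. Remainder: −3.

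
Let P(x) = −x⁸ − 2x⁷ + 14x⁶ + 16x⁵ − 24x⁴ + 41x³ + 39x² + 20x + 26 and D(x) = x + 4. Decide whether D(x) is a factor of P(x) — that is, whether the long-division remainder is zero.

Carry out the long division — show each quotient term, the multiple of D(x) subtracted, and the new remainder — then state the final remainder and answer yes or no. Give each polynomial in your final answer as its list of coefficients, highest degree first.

R = [-6], so D(x) is not a factor of P(x). no

Step 1: lead(−x⁸ − 2x⁷ + 14x⁶ + 16x⁵ − 24x⁴ + 41x³ + 39x² + 20x + 26) ÷ lead(D) = −x⁸ ÷ x = −x⁷. Subtract (−x⁷)·D = −x⁸ − 4x⁷. Remainder: 2x⁷ + 14x⁶ + 16x⁵ − 24x⁴ + 41x³ + 39x² + 20x + 26.
Step 2: lead(2x⁷ + 14x⁶ + 16x⁵ − 24x⁴ + 41x³ + 39x² + 20x + 26) ÷ lead(D) = 2x⁷ ÷ x = 2x⁶. Subtract (2x⁶)·D = 2x⁷ + 8x⁶. Remainder: 6x⁶ + 16x⁵ − 24x⁴ + 41x³ + 39x² + 20x + 26.
Step 3: lead(6x⁶ + 16x⁵ − 24x⁴ + 41x³ + 39x² + 20x + 26) ÷ lead(D) = 6x⁶ ÷ x = 6x⁵. Subtract (6x⁵)·D = 6x⁶ + 24x⁵. Remainder: −8x⁵ − 24x⁴ + 41x³ + 39x² + 20x + 26.
Step 4: lead(−8x⁵ − 24x⁴ + 41x³ + 39x² + 20x + 26) ÷ lead(D) = −8x⁵ ÷ x = −8x⁴. Subtract (−8x⁴)·D = −8x⁵ − 32x⁴. Remainder: 8x⁴ + 41x³ + 39x² + 20x + 26.
Step 5: lead(8x⁴ + 41x³ + 39x² + 20x + 26) ÷ lead(D) = 8x⁴ ÷ x = 8x³. Subtract (8x³)·D = 8x⁴ + 32x³. Remainder: 9x³ + 39x² + 20x + 26.
Step 6: lead(9x³ + 39x² + 20x + 26) ÷ lead(D) = 9x³ ÷ x = 9x². Subtract (9x²)·D = 9x³ + 36x². Remainder: 3x² + 20x + 26.
Step 7: lead(3x² + 20x + 26) ÷ lead(D) = 3x² ÷ x = 3x. Subtract (3x)·D = 3x² + 12x. Remainder: 8x + 26.
Step 8: lead(8x + 26) ÷ lead(D) = 8x ÷ x = 8. Subtract (8)·D = 8x + 32. Remainder: −6.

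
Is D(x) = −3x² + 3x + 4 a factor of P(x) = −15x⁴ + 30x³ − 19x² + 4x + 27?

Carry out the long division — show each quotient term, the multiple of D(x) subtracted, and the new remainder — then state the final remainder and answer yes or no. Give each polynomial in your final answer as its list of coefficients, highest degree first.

Step 1: lead(−15x⁴ + 30x³ − 19x² + 4x + 27) ÷ lead(D) = −15x⁴ ÷ −3x² = 5x². Subtract (5x²)·D = −15x⁴ + 15x³ + 20x². Remainder: 15x³ − 39x² + 4x + 27.
Step 2: lead(15x³ − 39x² + 4x + 27) ÷ lead(D) = 15x³ ÷ −3x² = −5x. Subtract (−5x)·D = 15x³ − 15x² − 20x. Remainder: −24x² + 24x + 27.
Step 3: lead(−24x² + 24x + 27) ÷ lead(D) = −24x² ÷ −3x² = 8. Subtract (8)·D = −24x² + 24x + 32. Remainder: −5.

R = [-5], so D(x) is not a factor of P(x). no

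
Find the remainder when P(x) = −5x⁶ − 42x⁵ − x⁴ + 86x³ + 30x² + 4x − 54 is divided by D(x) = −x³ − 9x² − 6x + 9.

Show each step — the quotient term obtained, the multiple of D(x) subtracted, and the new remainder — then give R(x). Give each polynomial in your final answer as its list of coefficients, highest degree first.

Step 1: lead(−5x⁶ − 42x⁵ − x⁴ + 86x³ + 30x² + 4x − 54) ÷ lead(D) = −5x⁶ ÷ −x³ = 5x³. Subtract (5x³)·D = −5x⁶ − 45x⁵ − 30x⁴ + 45x³. Remainder: 3x⁵ + 29x⁴ + 41x³ + 30x² + 4x − 54.
Step 2: lead(3x⁵ + 29x⁴ + 41x³ + 30x² + 4x − 54) ÷ lead(D) = 3x⁵ ÷ −x³ = −3x². Subtract (−3x²)·D = 3x⁵ + 27x⁴ + 18x³ − 27x². Remainder: 2x⁴ + 23x³ + 57x² + 4x − 54.
Step 3: lead(2x⁴ + 23x³ + 57x² + 4x − 54) ÷ lead(D) = 2x⁴ ÷ −x³ = −2x. Subtract (−2x)·D = 2x⁴ + 18x³ + 12x² − 18x. Remainder: 5x³ + 45x² + 22x − 54.
Step 4: lead(5x³ + 45x² + 22x − 54) ÷ lead(D) = 5x³ ÷ −x³ = −5. Subtract (−5)·D = 5x³ + 45x² + 30x − 45. Remainder: −8x − 9.

R = [-8, -9]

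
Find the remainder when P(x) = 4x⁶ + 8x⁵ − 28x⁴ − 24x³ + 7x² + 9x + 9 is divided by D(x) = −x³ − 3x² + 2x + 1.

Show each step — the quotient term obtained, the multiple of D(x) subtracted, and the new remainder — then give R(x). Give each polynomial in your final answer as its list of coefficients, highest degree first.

Step 1: lead(4x⁶ + 8x⁵ − 28x⁴ − 24x³ + 7x² + 9x + 9) ÷ lead(D) = 4x⁶ ÷ −x³ = −4x³. Subtract (−4x³)·D = 4x⁶ + 12x⁵ − 8x⁴ − 4x³. Remainder: −4x⁵ − 20x⁴ − 20x³ + 7x² + 9x + 9.
Step 2: lead(−4x⁵ − 20x⁴ − 20x³ + 7x² + 9x + 9) ÷ lead(D) = −4x⁵ ÷ −x³ = 4x². Subtract (4x²)·D = −4x⁵ − 12x⁴ + 8x³ + 4x². Remainder: −8x⁴ − 28x³ + 3x² + 9x + 9.
Step 3: lead(−8x⁴ − 28x³ + 3x² + 9x + 9) ÷ lead(D) = −8x⁴ ÷ −x³ = 8x. Subtract (8x)·D = −8x⁴ − 24x³ + 16x² + 8x. Remainder: −4x³ − 13x² + x + 9.
Step 4: lead(−4x³ − 13x² + x + 9) ÷ lead(D) = −4x³ ÷ −x³ = 4. Subtract (4)·D = −4x³ − 12x² + 8x + 4. Remainder: −x² − 7x + 5.

R = [-1, -7, 5]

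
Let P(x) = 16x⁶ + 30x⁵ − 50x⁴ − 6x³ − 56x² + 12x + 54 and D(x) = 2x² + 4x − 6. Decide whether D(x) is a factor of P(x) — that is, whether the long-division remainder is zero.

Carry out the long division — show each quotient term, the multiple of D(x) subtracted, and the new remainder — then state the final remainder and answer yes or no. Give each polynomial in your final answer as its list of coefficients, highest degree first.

R = [0], so D(x) is a factor of P(x). yes

Step 1: lead(16x⁶ + 30x⁵ − 50x⁴ − 6x³ − 56x² + 12x + 54) ÷ lead(D) = 16x⁶ ÷ 2x² = 8x⁴. Subtract (8x⁴)·D = 16x⁶ + 32x⁵ − 48x⁴. Remainder: −2x⁵ − 2x⁴ − 6x³ − 56x² + 12x + 54.
Step 2: lead(−2x⁵ − 2x⁴ − 6x³ − 56x² + 12x + 54) ÷ lead(D) = −2x⁵ ÷ 2x² = −x³. Subtract (−x³)·D = −2x⁵ − 4x⁴ + 6x³. Remainder: 2x⁴ − 12x³ − 56x² + 12x + 54.
Step 3: lead(2x⁴ − 12x³ − 56x² + 12x + 54) ÷ lead(D) = 2x⁴ ÷ 2x² = x². Subtract (x²)·D = 2x⁴ + 4x³ − 6x². Remainder: −16x³ − 50x² + 12x + 54.
Step 4: lead(−16x³ − 50x² + 12x + 54) ÷ lead(D) = −16x³ ÷ 2x² = −8x. Subtract (−8x)·D = −16x³ − 32x² + 48x. Remainder: −18x² − 36x + 54.
Step 5: lead(−18x² − 36x + 54) ÷ lead(D) = −18x² ÷ 2x² = −9. Subtract (−9)·D = −18x² − 36x + 54. Remainder: 0.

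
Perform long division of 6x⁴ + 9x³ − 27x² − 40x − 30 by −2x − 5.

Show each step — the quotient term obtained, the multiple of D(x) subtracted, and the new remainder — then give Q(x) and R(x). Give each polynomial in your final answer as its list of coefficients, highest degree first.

Step 1: lead(6x⁴ + 9x³ − 27x² − 40x − 30) ÷ lead(D) = 6x⁴ ÷ −2x = −3x³. Subtract (−3x³)·D = 6x⁴ + 15x³. Remainder: −6x³ − 27x² − 40x − 30.
Step 2: lead(−6x³ − 27x² − 40x − 30) ÷ lead(D) = −6x³ ÷ −2x = 3x². Subtract (3x²)·D = −6x³ − 15x². Remainder: −12x² − 40x − 30.
Step 3: lead(−12x² − 40x − 30) ÷ lead(D) = −12x² ÷ −2x = 6x. Subtract (6x)·D = −12x² − 30x. Remainder: −10x − 30.
Step 4: lead(−10x − 30) ÷ lead(D) = −10x ÷ −2x = 5. Subtract (5)·D = −10x − 25. Remainder: −5.

Q = [-3, 3, 6, 5]; R = [-5]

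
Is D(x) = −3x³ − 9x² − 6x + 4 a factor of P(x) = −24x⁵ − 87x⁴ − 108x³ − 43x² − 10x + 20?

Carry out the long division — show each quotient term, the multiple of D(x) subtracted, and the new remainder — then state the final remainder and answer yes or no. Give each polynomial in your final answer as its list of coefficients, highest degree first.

R = [0], so D(x) is a factor of P(x). yes

Step 1: lead(−24x⁵ − 87x⁴ − 108x³ − 43x² − 10x + 20) ÷ lead(D) = −24x⁵ ÷ −3x³ = 8x². Subtract (8x²)·D = −24x⁵ − 72x⁴ − 48x³ + 32x². Remainder: −15x⁴ − 60x³ − 75x² − 10x + 20.
Step 2: lead(−15x⁴ − 60x³ − 75x² − 10x + 20) ÷ lead(D) = −15x⁴ ÷ −3x³ = 5x. Subtract (5x)·D = −15x⁴ − 45x³ − 30x² + 20x. Remainder: −15x³ − 45x² − 30x + 20.
Step 3: lead(−15x³ − 45x² − 30x + 20) ÷ lead(D) = −15x³ ÷ −3x³ = 5. Subtract (5)·D = −15x³ − 45x² − 30x + 20. Remainder: 0.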